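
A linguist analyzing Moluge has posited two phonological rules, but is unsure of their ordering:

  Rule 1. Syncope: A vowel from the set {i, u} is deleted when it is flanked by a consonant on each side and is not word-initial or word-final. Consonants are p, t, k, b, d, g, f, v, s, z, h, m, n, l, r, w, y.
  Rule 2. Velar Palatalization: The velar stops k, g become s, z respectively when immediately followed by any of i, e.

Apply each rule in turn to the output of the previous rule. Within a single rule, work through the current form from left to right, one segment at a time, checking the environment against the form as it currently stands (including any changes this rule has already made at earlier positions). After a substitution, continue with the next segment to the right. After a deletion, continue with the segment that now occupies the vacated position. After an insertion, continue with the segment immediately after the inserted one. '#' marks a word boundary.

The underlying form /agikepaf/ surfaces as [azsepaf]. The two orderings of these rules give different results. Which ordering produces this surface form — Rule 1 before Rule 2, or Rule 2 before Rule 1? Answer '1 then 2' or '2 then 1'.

Order 1 then 2:
  1 Syncope: [agikepaf] → [agkepaf]
  2 Velar Palatalization: [agkepaf] → [agsepaf]
  result: [agsepaf]
Order 2 then 1:
  2 Velar Palatalization: [agikepaf] → [azisepaf]
  1 Syncope: [azisepaf] → [azsepaf]
  result: [azsepaf]

2 then 1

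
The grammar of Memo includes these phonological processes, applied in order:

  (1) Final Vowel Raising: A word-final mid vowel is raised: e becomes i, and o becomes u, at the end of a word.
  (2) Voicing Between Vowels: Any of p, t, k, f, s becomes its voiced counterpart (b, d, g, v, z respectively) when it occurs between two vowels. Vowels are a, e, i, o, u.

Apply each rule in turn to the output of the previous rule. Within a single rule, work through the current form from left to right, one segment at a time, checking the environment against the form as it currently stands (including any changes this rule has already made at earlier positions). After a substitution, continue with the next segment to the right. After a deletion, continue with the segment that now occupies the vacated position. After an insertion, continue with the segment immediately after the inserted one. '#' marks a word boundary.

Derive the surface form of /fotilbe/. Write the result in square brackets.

[fodilbi]

(1) Final Vowel Raising: [fotilbe] → [fotilbi]
(2) Voicing Between Vowels: [fotilbi] → [fodilbi]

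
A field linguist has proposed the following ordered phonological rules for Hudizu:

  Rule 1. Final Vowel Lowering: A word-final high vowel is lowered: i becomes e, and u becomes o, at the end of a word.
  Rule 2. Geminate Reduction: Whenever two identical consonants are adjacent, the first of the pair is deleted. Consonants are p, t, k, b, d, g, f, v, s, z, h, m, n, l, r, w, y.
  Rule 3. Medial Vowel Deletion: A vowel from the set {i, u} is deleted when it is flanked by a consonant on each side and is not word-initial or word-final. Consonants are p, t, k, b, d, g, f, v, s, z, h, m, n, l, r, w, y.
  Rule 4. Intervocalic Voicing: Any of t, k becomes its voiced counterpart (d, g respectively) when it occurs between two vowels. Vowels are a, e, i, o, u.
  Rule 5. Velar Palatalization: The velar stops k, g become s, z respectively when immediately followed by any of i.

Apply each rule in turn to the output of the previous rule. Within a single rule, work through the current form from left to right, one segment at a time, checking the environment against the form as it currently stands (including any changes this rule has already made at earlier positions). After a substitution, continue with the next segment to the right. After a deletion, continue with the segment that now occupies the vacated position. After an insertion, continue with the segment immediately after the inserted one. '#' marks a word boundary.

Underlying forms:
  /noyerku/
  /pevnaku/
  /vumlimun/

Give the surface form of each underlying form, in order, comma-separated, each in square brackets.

[noyerko], [pevnago], [vmlmn]

/noyerku/:
  Rule 1 Final Vowel Lowering: [noyerku] → [noyerko]
  Rule 2 Geminate Reduction: no change — [noyerko]
  Rule 3 Medial Vowel Deletion: no change — [noyerko]
  Rule 4 Intervocalic Voicing: no change — [noyerko]
  Rule 5 Velar Palatalization: no change — [noyerko]
/pevnaku/:
  Rule 1 Final Vowel Lowering: [pevnaku] → [pevnako]
  Rule 2 Geminate Reduction: no change — [pevnako]
  Rule 3 Medial Vowel Deletion: no change — [pevnako]
  Rule 4 Intervocalic Voicing: [pevnako] → [pevnago]
  Rule 5 Velar Palatalization: no change — [pevnago]
/vumlimun/:
  Rule 1 Final Vowel Lowering: no change — [vumlimun]
  Rule 2 Geminate Reduction: no change — [vumlimun]
  Rule 3 Medial Vowel Deletion: [vumlimun] → [vmlmn]
  Rule 4 Intervocalic Voicing: no change — [vmlmn]
  Rule 5 Velar Palatalization: no change — [vmlmn]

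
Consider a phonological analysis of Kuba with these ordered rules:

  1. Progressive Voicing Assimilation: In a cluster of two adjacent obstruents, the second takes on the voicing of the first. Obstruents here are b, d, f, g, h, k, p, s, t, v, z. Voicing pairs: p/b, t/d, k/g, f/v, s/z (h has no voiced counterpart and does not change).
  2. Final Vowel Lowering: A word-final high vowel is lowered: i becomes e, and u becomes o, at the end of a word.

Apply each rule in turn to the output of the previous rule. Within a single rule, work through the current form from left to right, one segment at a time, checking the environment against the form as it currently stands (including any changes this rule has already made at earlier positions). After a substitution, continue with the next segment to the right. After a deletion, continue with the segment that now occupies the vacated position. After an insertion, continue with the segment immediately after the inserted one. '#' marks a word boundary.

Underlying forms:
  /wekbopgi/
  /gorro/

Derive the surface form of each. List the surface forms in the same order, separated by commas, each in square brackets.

/wekbopgi/:
  1 Progressive Voicing Assimilation: [wekbopgi] → [wekpopki]
  2 Final Vowel Lowering: [wekpopki] → [wekpopke]
/gorro/:
  1 Progressive Voicing Assimilation: no change — [gorro]
  2 Final Vowel Lowering: no change — [gorro]

[wekpopke], [gorro]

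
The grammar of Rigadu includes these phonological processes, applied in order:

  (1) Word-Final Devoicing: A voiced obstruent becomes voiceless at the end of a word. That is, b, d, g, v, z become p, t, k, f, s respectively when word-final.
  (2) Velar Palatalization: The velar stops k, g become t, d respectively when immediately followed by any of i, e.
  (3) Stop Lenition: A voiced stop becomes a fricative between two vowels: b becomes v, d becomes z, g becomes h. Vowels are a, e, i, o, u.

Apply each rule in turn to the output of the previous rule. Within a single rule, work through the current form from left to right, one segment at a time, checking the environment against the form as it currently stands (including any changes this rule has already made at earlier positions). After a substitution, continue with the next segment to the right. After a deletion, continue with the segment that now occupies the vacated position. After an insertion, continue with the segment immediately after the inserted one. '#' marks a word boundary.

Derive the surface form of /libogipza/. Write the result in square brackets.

(1) Word-Final Devoicing: no change — [libogipza]
(2) Velar Palatalization: [libogipza] → [libodipza]
(3) Stop Lenition: [libodipza] → [livozipza]

[livozipza]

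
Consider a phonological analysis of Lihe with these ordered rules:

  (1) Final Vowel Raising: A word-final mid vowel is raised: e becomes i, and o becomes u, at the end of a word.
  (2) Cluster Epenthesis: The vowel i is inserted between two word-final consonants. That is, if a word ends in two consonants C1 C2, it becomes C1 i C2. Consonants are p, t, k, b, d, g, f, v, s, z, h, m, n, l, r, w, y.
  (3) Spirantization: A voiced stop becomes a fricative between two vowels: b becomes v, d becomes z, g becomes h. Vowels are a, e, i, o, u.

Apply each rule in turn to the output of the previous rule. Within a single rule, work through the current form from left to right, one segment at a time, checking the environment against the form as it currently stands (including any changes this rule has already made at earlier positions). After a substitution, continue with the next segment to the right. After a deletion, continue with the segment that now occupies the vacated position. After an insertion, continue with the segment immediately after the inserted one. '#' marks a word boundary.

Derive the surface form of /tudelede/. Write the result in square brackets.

(1) Final Vowel Raising: [tudelede] → [tudeledi]
(2) Cluster Epenthesis: no change — [tudeledi]
(3) Spirantization: [tudeledi] → [tuzelezi]

[tuzelezi]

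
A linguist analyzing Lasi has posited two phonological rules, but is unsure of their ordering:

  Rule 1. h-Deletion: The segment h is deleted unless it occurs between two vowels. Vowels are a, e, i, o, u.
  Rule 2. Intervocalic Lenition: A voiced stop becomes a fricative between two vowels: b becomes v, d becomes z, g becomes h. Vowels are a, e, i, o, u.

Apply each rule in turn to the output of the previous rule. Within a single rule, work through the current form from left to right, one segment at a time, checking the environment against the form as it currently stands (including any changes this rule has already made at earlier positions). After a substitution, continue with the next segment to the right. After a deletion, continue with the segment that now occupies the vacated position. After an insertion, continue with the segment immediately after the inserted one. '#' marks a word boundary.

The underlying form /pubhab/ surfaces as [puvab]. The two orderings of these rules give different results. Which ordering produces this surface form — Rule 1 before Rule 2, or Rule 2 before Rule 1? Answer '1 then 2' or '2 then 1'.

Order 1 then 2:
  1 h-Deletion: [pubhab] → [pubab]
  2 Intervocalic Lenition: [pubab] → [puvab]
  result: [puvab]
Order 2 then 1:
  2 Intervocalic Lenition: no change — [pubhab]
  1 h-Deletion: [pubhab] → [pubab]
  result: [pubab]

1 then 2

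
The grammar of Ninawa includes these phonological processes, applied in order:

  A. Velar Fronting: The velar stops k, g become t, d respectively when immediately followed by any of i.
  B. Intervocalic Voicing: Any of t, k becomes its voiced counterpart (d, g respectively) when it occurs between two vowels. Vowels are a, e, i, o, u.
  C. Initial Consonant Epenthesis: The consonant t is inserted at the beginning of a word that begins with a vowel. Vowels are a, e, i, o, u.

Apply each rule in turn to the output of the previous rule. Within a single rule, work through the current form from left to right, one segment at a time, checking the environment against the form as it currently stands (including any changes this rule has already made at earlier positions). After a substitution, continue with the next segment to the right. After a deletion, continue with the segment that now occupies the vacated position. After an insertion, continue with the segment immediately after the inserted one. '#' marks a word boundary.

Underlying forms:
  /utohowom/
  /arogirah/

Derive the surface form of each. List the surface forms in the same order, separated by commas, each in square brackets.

[tudohowom], [tarodirah]

/utohowom/:
  A Velar Fronting: no change — [utohowom]
  B Intervocalic Voicing: [utohowom] → [udohowom]
  C Initial Consonant Epenthesis: [udohowom] → [tudohowom]
/arogirah/:
  A Velar Fronting: [arogirah] → [arodirah]
  B Intervocalic Voicing: no change — [arodirah]
  C Initial Consonant Epenthesis: [arodirah] → [tarodirah]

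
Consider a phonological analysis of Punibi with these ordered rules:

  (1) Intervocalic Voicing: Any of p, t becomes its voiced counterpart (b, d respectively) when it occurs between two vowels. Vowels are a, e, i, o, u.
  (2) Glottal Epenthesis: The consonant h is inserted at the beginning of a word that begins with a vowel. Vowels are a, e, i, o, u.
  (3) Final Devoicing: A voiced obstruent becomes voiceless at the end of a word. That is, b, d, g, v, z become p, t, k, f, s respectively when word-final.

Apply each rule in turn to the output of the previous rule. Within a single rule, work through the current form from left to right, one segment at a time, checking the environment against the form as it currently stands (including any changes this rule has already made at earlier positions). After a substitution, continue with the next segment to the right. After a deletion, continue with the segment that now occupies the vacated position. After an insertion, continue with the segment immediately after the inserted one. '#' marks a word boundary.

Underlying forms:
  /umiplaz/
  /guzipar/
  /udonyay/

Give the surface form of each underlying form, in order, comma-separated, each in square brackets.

/umiplaz/:
  (1) Intervocalic Voicing: no change — [umiplaz]
  (2) Glottal Epenthesis: [umiplaz] → [humiplaz]
  (3) Final Devoicing: [humiplaz] → [humiplas]
/guzipar/:
  (1) Intervocalic Voicing: [guzipar] → [guzibar]
  (2) Glottal Epenthesis: no change — [guzibar]
  (3) Final Devoicing: no change — [guzibar]
/udonyay/:
  (1) Intervocalic Voicing: no change — [udonyay]
  (2) Glottal Epenthesis: [udonyay] → [hudonyay]
  (3) Final Devoicing: no change — [hudonyay]

[humiplas], [guzibar], [hudonyay]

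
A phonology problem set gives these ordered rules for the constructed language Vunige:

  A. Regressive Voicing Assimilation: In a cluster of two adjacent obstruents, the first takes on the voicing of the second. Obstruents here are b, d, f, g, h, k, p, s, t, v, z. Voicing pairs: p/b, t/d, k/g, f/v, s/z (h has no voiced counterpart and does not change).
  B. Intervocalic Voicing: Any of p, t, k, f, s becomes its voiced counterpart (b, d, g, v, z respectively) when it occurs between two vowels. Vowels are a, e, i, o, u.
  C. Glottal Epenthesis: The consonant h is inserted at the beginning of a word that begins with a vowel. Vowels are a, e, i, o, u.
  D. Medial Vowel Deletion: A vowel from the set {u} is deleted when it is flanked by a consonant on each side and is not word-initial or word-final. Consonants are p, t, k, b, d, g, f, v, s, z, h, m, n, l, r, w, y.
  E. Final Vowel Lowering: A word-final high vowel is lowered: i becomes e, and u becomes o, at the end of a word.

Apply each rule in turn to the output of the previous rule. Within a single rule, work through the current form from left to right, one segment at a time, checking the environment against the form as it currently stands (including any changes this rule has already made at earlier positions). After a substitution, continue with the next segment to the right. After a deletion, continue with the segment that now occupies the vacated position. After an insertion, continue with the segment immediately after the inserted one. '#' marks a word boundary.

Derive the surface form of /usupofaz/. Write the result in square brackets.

[hzbovaz]

A Regressive Voicing Assimilation: no change — [usupofaz]
B Intervocalic Voicing: [usupofaz] → [uzubovaz]
C Glottal Epenthesis: [uzubovaz] → [huzubovaz]
D Medial Vowel Deletion: [huzubovaz] → [hzbovaz]
E Final Vowel Lowering: no change — [hzbovaz]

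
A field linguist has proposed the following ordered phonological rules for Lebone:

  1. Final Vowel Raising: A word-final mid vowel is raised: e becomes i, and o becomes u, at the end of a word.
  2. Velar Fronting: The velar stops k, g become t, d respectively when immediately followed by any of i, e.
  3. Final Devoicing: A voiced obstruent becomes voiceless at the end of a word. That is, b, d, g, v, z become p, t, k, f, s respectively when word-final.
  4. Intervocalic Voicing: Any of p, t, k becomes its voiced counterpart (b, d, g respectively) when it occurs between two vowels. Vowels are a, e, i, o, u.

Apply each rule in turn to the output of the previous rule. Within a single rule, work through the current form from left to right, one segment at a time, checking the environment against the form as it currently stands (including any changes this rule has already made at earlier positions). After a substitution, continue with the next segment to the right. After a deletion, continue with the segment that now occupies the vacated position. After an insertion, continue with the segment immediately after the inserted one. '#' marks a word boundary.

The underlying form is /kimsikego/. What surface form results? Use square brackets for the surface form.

1 Final Vowel Raising: [kimsikego] → [kimsikegu]
2 Velar Fronting: [kimsikegu] → [timsitegu]
3 Final Devoicing: no change — [timsitegu]
4 Intervocalic Voicing: [timsitegu] → [timsidegu]

[timsidegu]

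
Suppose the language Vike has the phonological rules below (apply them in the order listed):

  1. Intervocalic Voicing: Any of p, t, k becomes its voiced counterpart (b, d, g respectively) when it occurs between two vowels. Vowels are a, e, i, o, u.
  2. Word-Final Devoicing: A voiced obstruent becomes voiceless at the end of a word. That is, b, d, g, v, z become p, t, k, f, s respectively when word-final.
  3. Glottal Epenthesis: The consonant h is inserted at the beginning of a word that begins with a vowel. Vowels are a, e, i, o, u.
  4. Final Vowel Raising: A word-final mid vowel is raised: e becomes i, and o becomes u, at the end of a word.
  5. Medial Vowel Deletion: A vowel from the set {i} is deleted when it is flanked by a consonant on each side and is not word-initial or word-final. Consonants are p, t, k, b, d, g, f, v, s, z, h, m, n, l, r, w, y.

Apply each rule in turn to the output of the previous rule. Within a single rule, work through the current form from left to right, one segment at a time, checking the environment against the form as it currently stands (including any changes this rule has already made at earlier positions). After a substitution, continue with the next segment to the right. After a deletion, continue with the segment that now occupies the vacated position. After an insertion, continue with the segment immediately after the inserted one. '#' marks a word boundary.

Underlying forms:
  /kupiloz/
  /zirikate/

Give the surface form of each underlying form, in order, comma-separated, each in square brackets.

/kupiloz/:
  1 Intervocalic Voicing: [kupiloz] → [kubiloz]
  2 Word-Final Devoicing: [kubiloz] → [kubilos]
  3 Glottal Epenthesis: no change — [kubilos]
  4 Final Vowel Raising: no change — [kubilos]
  5 Medial Vowel Deletion: [kubilos] → [kublos]
/zirikate/:
  1 Intervocalic Voicing: [zirikate] → [zirigade]
  2 Word-Final Devoicing: no change — [zirigade]
  3 Glottal Epenthesis: no change — [zirigade]
  4 Final Vowel Raising: [zirigade] → [zirigadi]
  5 Medial Vowel Deletion: [zirigadi] → [zrgadi]

[kublos], [zrgadi]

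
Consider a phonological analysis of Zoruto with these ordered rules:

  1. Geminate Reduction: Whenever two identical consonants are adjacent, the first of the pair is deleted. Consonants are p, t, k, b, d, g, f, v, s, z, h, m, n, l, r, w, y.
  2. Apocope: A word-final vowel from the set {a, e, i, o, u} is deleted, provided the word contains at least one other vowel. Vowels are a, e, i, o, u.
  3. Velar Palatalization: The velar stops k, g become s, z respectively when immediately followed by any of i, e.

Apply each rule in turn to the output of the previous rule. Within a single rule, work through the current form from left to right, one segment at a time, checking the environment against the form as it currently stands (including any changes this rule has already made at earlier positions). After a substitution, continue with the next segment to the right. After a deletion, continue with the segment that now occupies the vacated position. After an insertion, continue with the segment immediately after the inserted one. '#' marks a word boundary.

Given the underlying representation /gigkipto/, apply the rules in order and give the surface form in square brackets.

[zigsipt]

1 Geminate Reduction: no change — [gigkipto]
2 Apocope: [gigkipto] → [gigkipt]
3 Velar Palatalization: [gigkipt] → [zigsipt]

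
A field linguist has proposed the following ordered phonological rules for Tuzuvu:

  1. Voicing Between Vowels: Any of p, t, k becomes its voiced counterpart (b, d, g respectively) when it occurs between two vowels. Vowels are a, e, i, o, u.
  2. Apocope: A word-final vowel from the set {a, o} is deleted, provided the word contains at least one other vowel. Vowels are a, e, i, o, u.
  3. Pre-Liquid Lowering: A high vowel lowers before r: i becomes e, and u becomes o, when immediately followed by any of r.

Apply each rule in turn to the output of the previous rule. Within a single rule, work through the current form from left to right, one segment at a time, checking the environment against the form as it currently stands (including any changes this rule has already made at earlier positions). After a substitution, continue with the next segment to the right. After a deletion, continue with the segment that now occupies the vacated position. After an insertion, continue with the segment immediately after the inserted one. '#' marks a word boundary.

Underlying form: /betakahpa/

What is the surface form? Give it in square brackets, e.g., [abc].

[bedagahp]

1 Voicing Between Vowels: [betakahpa] → [bedagahpa]
2 Apocope: [bedagahpa] → [bedagahp]
3 Pre-Liquid Lowering: no change — [bedagahp]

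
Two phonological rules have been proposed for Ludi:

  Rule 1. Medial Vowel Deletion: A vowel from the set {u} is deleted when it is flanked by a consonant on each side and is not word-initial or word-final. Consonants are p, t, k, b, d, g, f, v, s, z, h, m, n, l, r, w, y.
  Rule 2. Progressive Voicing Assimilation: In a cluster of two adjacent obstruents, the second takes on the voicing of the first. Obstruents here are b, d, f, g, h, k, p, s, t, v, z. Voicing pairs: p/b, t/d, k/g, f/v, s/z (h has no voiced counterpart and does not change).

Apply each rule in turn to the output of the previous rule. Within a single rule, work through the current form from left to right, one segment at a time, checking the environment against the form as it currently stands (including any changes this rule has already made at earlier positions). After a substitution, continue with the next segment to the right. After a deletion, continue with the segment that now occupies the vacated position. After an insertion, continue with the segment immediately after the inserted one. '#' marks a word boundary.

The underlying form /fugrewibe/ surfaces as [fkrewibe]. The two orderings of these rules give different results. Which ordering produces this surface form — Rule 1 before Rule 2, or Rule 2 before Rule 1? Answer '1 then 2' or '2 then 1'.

Order 1 then 2:
  1 Medial Vowel Deletion: [fugrewibe] → [fgrewibe]
  2 Progressive Voicing Assimilation: [fgrewibe] → [fkrewibe]
  result: [fkrewibe]
Order 2 then 1:
  2 Progressive Voicing Assimilation: no change — [fugrewibe]
  1 Medial Vowel Deletion: [fugrewibe] → [fgrewibe]
  result: [fgrewibe]

1 then 2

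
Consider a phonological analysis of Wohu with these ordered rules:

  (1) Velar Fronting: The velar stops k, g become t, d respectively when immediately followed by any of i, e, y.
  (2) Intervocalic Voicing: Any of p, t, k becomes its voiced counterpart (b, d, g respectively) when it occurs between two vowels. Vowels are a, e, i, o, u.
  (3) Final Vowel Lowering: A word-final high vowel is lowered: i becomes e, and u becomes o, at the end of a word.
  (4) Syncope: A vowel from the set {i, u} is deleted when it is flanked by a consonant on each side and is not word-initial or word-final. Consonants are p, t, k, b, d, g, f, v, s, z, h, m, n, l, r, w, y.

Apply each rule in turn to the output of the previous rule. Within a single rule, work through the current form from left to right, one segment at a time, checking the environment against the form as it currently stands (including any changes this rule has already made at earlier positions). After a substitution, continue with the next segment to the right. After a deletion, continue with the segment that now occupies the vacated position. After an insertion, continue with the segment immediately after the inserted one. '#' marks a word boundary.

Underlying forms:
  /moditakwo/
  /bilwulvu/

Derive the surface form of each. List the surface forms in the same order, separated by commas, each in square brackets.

/moditakwo/:
  (1) Velar Fronting: no change — [moditakwo]
  (2) Intervocalic Voicing: [moditakwo] → [modidakwo]
  (3) Final Vowel Lowering: no change — [modidakwo]
  (4) Syncope: [modidakwo] → [moddakwo]
/bilwulvu/:
  (1) Velar Fronting: no change — [bilwulvu]
  (2) Intervocalic Voicing: no change — [bilwulvu]
  (3) Final Vowel Lowering: [bilwulvu] → [bilwulvo]
  (4) Syncope: [bilwulvo] → [blwlvo]

[moddakwo], [blwlvo]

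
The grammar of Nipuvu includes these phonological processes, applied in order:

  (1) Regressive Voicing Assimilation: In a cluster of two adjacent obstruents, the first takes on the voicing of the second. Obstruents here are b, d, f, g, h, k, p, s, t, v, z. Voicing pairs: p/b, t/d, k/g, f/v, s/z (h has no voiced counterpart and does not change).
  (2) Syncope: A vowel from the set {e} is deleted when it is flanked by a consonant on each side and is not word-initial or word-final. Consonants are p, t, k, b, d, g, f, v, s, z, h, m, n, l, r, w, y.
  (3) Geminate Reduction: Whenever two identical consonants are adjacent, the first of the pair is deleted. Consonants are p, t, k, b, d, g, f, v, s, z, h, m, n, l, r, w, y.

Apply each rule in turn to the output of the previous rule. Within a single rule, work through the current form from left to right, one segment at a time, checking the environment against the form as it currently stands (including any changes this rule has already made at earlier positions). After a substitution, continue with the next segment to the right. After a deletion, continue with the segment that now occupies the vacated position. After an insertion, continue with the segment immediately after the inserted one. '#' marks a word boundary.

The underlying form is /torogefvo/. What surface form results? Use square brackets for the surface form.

(1) Regressive Voicing Assimilation: [torogefvo] → [torogevvo]
(2) Syncope: [torogevvo] → [torogvvo]
(3) Geminate Reduction: [torogvvo] → [torogvo]

[torogvo]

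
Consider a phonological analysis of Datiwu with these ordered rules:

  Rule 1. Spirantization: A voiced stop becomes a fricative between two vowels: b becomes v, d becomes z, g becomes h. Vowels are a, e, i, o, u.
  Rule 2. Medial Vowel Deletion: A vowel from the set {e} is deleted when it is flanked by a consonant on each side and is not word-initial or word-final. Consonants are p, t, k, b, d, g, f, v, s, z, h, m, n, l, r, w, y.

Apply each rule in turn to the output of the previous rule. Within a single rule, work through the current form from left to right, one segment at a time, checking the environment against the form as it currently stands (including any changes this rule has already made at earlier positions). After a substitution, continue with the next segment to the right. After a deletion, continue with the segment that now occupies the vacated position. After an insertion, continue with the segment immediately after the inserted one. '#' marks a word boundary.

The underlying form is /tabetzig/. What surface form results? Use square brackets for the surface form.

[tavtzig]

Rule 1 Spirantization: [tabetzig] → [tavetzig]
Rule 2 Medial Vowel Deletion: [tavetzig] → [tavtzig]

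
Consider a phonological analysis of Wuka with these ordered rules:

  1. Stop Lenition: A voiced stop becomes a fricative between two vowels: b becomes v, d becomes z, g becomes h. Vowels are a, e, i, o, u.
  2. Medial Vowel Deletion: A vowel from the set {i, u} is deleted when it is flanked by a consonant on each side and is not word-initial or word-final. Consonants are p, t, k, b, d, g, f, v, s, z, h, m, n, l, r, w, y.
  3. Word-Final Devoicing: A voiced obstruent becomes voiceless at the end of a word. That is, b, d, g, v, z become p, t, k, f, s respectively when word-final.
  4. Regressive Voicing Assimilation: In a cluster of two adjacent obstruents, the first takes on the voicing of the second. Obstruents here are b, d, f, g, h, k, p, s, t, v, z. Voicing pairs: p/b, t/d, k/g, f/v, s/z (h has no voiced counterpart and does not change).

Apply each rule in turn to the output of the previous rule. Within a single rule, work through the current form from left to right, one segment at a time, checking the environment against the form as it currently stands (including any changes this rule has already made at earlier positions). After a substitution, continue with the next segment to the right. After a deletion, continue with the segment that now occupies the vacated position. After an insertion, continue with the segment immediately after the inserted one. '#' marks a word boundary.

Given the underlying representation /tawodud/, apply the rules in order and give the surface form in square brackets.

[tawost]

1 Stop Lenition: [tawodud] → [tawozud]
2 Medial Vowel Deletion: [tawozud] → [tawozd]
3 Word-Final Devoicing: [tawozd] → [tawozt]
4 Regressive Voicing Assimilation: [tawozt] → [tawost]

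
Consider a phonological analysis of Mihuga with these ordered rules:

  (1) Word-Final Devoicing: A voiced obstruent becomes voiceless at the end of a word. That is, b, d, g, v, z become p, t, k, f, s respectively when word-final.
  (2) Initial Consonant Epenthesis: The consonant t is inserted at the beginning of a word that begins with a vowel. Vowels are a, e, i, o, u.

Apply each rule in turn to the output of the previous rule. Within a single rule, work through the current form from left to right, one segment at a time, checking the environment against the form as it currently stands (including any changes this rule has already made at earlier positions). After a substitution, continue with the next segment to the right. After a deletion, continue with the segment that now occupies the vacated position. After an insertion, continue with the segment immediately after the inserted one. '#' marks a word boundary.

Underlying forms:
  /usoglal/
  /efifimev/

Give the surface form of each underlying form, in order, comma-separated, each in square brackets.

/usoglal/:
  (1) Word-Final Devoicing: no change — [usoglal]
  (2) Initial Consonant Epenthesis: [usoglal] → [tusoglal]
/efifimev/:
  (1) Word-Final Devoicing: [efifimev] → [efifimef]
  (2) Initial Consonant Epenthesis: [efifimef] → [tefifimef]

[tusoglal], [tefifimef]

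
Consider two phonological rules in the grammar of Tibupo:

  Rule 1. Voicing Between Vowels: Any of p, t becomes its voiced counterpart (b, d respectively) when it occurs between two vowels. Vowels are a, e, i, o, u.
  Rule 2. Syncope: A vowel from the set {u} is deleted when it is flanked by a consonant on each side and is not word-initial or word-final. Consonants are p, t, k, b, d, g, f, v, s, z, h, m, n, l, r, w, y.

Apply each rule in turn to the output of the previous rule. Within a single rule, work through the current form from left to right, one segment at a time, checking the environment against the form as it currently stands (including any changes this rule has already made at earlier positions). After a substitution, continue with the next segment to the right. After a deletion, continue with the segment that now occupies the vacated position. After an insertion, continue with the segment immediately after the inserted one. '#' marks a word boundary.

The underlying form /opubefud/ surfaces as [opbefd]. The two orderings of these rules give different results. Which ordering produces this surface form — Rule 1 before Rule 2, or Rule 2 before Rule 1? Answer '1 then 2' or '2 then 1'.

2 then 1

Order 1 then 2:
  1 Voicing Between Vowels: [opubefud] → [obubefud]
  2 Syncope: [obubefud] → [obbefd]
  result: [obbefd]
Order 2 then 1:
  2 Syncope: [opubefud] → [opbefd]
  1 Voicing Between Vowels: no change — [opbefd]
  result: [opbefd]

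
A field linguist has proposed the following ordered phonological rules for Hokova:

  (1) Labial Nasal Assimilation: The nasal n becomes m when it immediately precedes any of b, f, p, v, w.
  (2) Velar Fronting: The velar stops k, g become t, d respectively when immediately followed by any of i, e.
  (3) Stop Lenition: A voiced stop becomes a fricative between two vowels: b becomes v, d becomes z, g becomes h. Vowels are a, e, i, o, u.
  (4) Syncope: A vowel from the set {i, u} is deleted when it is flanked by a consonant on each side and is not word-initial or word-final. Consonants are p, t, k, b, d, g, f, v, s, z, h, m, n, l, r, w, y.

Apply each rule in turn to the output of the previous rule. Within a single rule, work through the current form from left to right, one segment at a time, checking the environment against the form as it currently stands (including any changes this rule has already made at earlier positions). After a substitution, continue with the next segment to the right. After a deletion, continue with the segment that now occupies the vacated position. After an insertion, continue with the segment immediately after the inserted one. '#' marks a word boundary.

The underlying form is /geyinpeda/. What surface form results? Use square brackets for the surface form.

(1) Labial Nasal Assimilation: [geyinpeda] → [geyimpeda]
(2) Velar Fronting: [geyimpeda] → [deyimpeda]
(3) Stop Lenition: [deyimpeda] → [deyimpeza]
(4) Syncope: [deyimpeza] → [deympeza]

[deympeza]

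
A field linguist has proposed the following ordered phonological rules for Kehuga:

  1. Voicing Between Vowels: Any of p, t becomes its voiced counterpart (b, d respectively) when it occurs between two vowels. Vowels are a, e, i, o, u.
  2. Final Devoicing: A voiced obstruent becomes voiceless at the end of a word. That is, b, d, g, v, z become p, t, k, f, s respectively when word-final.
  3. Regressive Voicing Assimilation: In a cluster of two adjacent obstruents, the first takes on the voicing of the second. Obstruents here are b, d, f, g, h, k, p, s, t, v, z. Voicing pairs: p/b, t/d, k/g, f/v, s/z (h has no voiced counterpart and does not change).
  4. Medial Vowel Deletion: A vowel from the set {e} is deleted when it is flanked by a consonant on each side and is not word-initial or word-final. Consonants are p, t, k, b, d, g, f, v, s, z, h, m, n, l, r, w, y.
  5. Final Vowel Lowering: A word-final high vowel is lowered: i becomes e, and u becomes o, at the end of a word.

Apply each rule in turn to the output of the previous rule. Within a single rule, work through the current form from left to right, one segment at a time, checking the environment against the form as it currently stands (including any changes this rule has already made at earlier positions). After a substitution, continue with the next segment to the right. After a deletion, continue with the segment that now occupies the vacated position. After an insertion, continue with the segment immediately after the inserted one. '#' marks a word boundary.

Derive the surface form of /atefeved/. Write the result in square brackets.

1 Voicing Between Vowels: [atefeved] → [adefeved]
2 Final Devoicing: [adefeved] → [adefevet]
3 Regressive Voicing Assimilation: no change — [adefevet]
4 Medial Vowel Deletion: [adefevet] → [adfvt]
5 Final Vowel Lowering: no change — [adfvt]

[adfvt]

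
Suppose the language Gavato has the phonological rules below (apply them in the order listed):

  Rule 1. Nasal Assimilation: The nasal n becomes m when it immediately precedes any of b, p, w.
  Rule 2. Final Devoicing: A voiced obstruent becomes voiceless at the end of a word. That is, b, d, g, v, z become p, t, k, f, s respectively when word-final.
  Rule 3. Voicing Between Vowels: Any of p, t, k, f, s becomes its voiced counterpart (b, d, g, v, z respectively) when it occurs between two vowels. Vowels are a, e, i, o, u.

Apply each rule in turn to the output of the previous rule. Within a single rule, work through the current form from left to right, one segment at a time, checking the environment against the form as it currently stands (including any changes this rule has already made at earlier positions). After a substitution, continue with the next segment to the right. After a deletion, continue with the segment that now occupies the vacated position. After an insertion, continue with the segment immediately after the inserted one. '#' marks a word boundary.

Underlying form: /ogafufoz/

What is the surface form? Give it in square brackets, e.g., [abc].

[ogavuvos]

Rule 1 Nasal Assimilation: no change — [ogafufoz]
Rule 2 Final Devoicing: [ogafufoz] → [ogafufos]
Rule 3 Voicing Between Vowels: [ogafufos] → [ogavuvos]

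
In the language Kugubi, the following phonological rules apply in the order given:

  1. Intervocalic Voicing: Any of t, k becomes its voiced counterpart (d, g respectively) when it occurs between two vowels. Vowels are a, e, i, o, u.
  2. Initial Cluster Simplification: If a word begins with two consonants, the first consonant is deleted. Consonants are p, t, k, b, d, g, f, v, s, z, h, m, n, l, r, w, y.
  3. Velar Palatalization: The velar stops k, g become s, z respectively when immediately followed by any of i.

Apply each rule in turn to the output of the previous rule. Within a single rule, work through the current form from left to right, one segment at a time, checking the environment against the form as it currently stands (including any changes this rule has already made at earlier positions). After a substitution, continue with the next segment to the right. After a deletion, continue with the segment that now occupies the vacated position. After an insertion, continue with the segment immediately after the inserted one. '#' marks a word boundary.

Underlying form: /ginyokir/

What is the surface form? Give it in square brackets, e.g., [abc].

[zinyozir]

1 Intervocalic Voicing: [ginyokir] → [ginyogir]
2 Initial Cluster Simplification: no change — [ginyogir]
3 Velar Palatalization: [ginyogir] → [zinyozir]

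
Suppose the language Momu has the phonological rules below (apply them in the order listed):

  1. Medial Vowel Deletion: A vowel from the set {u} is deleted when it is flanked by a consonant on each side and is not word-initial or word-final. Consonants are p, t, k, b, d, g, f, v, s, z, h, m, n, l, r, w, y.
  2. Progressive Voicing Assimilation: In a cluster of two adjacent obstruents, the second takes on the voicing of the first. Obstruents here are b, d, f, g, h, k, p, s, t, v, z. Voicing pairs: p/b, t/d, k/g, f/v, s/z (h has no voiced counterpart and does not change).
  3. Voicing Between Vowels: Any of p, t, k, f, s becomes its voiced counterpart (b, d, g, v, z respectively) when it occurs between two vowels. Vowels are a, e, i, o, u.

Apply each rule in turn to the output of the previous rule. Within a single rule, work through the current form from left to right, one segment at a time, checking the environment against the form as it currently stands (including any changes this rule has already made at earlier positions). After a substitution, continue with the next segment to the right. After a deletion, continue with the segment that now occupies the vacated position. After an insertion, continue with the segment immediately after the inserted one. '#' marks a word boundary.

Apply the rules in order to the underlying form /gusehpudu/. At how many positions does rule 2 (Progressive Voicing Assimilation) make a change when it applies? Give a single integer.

1 Medial Vowel Deletion: [gusehpudu] → [gsehpdu]
2 Progressive Voicing Assimilation: [gsehpdu] → [gzehptu]
3 Voicing Between Vowels: no change — [gzehptu]
Rule 2 changed 2 position(s).

2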